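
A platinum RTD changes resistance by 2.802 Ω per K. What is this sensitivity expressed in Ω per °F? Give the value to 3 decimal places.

Since only a temperature interval is involved, the additive offset between the scales drops out.
A change of 1°F is a change of 5/9 K, so per °F the value is 2.802 × 5/9 = 1.557.

1.557 Ω per °F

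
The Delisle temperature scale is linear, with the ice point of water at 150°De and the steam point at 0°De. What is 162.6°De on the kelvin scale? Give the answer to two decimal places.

264.75 K

Linear interpolation between the fixed points: C = (162.6 - 150) × 100 / (0 - 150) = -8.4000°C.
Then -8.4000 + 273.15 = 264.75 K.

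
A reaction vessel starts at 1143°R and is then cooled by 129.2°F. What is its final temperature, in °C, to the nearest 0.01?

Initial temperature in Celsius: (1143 - 491.67) × 5/9 = 361.8500°C.
The 129.2°F change is an interval, so only the factor 5/9 applies: -129.2 × 5/9 = -71.7778°C.
Final Celsius temperature: 361.8500 - 71.7778 = 290.0722°C.

290.07°C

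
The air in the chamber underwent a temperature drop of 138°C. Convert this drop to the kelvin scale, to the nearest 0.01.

138.00 K

Celsius and kelvin degrees are the same size, so the interval is unchanged: 138.00.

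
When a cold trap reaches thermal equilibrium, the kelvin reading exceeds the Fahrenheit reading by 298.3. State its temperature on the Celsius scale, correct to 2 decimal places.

Let x be the kelvin reading; then the Fahrenheit reading is 1.8·x - 459.67.
(1.8·x - 459.67) - x = -298.3  ⇒  (0.8)·x = 161.37  ⇒  x = 201.7125 K.
In Celsius: 201.7125 - 273.15 = -71.44°C.

-71.44°C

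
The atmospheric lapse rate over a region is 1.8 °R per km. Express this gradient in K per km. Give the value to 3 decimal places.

1.000 K/km

The quantity depends on a temperature interval, so only the ratio of degree sizes applies; the offset between the scales is irrelevant.
A change of 1°R is a change of 5/9 K, so 1.8 × 5/9 = 1.000.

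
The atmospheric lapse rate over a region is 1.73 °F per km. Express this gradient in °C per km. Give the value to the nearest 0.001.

0.961 °C/km

Since only a temperature interval is involved, the additive offset between the scales drops out.
A change of 1°F is a change of 5/9°C, so 1.73 × 5/9 = 0.961.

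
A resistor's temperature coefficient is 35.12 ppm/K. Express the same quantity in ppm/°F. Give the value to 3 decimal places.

The quantity depends on a temperature interval, so only the ratio of degree sizes applies; the offset between the scales is irrelevant.
A change of 1°F is a change of 5/9 K, so per °F the value is 35.12 × 5/9 = 19.511.

19.511 ppm/°F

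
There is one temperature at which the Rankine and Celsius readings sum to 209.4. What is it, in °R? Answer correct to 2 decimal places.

310.21°R

Let R be the Rankine reading. The Celsius reading is C = 5/9·R - 273.15.
Require R + C = 209.4: (14/9)·R - 273.15 = 209.4.
R = (209.4 + 273.15) / (14/9) = 310.21.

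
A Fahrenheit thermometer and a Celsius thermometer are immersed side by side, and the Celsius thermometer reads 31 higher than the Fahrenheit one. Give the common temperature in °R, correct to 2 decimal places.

Let x be the Fahrenheit reading; then the Celsius reading is 5/9·x - 17.7778.
(5/9·x - 17.7778) - x = 31  ⇒  (-4/9)·x = 48.7778  ⇒  x = -109.7500°F.
In Celsius: (-109.75 - 32) × 5/9 = -78.7500°C.
In Rankine: -78.7500 × 1.8 + 491.67 = 349.92°R.

349.92°R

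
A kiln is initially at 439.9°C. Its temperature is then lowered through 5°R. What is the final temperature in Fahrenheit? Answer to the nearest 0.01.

818.82°F

The 5°R change is an interval, so only the factor 5/9 applies: -5 × 5/9 = -2.7778°C.
Final Celsius temperature: 439.9000 - 2.7778 = 437.1222°C.
In Fahrenheit: 437.1222 × 1.8 + 32 = 818.82°F.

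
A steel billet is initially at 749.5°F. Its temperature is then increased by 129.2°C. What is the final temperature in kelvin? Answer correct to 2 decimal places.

Initial temperature in Celsius: (749.5 - 32) × 5/9 = 398.6111°C.
Final Celsius temperature: 398.6111 + 129.2000 = 527.8111°C.
In kelvin: 527.8111 + 273.15 = 800.96 K.

800.96 K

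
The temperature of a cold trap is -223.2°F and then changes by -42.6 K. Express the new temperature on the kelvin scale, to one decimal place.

88.8 K

Initial temperature in Celsius: (-223.2 - 32) × 5/9 = -141.7778°C.
The 42.6 K change is an interval; Kelvin and Celsius degrees are the same size, so ΔC = -42.6°C.
Final Celsius temperature: -141.7778 - 42.6000 = -184.3778°C.
In kelvin: -184.3778 + 273.15 = 88.8 K.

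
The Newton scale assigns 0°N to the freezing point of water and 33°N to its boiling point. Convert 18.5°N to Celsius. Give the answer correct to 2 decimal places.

Linear interpolation between the fixed points: C = (18.5 - 0) × 100 / (33 - 0) = 56.0606°C.

56.06°C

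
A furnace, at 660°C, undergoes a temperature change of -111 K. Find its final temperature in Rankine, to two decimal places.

The 111 K change is an interval; Kelvin and Celsius degrees are the same size, so ΔC = -111°C.
Final Celsius temperature: 660.0000 - 111.0000 = 549.0000°C.
In Rankine: 549.0000 × 1.8 + 491.67 = 1479.87°R.

1479.87°R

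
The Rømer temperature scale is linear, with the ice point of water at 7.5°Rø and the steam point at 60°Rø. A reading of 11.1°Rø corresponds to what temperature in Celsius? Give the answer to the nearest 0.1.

6.9°C

Linear interpolation between the fixed points: C = (11.1 - 7.5) × 100 / (60 - 7.5) = 6.8571°C.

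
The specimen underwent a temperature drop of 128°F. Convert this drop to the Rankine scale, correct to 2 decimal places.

Fahrenheit and Rankine degrees are the same size, so the interval is unchanged: 128.00.

128.00°R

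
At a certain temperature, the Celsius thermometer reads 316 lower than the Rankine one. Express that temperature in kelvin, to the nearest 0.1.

Let x be the Rankine reading; then the Celsius reading is 5/9·x - 273.15.
(5/9·x - 273.15) - x = -316  ⇒  (-4/9)·x = -42.85  ⇒  x = 96.4125°R.
In Celsius: (96.4125 - 491.67) × 5/9 = -219.5875°C.
In kelvin: -219.5875 + 273.15 = 53.6 K.

53.6 K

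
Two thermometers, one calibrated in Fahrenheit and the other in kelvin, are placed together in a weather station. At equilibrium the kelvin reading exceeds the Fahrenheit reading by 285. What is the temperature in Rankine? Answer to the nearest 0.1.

393.0°R

Let x be the Fahrenheit reading; then the kelvin reading is 5/9·x + 255.372.
(5/9·x + 255.372) - x = 285  ⇒  (-4/9)·x = 29.6278  ⇒  x = -66.6625°F.
In Celsius: (-66.6625 - 32) × 5/9 = -54.8125°C.
In Rankine: -54.8125 × 1.8 + 491.67 = 393.0°R.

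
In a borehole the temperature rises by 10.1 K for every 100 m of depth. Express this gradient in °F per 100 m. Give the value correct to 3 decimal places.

18.180 °F/100 m

Since only a temperature interval is involved, the additive offset between the scales drops out.
A change of 1 K is a change of 1.8°F, so 10.1 × 1.8 = 18.180.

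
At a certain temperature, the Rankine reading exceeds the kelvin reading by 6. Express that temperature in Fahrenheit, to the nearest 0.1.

Let x be the Rankine reading; then the kelvin reading is 5/9·x.
(5/9·x) - x = -6  ⇒  (-4/9)·x = -6  ⇒  x = 13.5000°R.
In Celsius: (13.5 - 491.67) × 5/9 = -265.6500°C.
In Fahrenheit: -265.6500 × 1.8 + 32 = -446.2°F.

-446.2°F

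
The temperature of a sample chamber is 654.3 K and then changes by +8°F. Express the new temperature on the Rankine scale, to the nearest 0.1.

Initial temperature in Celsius: 654.3 - 273.15 = 381.1500°C.
The 8°F change is an interval, so only the factor 5/9 applies: +8 × 5/9 = +4.4444°C.
Final Celsius temperature: 381.1500 + 4.4444 = 385.5944°C.
In Rankine: 385.5944 × 1.8 + 491.67 = 1185.7°R.

1185.7°R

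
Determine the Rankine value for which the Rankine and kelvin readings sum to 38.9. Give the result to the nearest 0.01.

Let R be the Rankine reading. The kelvin reading is K = 5/9·R.
Require R + K = 38.9: (14/9)·R = 38.9.
R = (38.9) / (14/9) = 25.01.

25.01°R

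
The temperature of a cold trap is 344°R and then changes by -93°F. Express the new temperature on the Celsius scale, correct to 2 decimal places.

Initial temperature in Celsius: (344 - 491.67) × 5/9 = -82.0389°C.
The 93°F change is an interval, so only the factor 5/9 applies: -93 × 5/9 = -51.6667°C.
Final Celsius temperature: -82.0389 - 51.6667 = -133.7056°C.

-133.71°C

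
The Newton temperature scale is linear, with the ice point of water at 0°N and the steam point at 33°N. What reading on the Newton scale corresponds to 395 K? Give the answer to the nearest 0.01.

40.21°N

First in Celsius: 395 - 273.15 = 121.8500°C.
Linearly onto the Newton scale: 0 + (121.8500 / 100) × (33 - 0) = 40.21°N.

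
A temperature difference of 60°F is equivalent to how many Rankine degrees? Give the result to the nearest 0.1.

Fahrenheit and Rankine degrees are the same size, so the interval is unchanged: 60.0.

60.0°R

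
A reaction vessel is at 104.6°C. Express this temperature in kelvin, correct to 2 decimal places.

377.75 K

In kelvin: 104.6000 + 273.15 = 377.75 K.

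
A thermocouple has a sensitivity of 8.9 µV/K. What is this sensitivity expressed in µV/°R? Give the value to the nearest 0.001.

4.944 µV/°R

Since only a temperature interval is involved, the additive offset between the scales drops out.
A change of 1°R is a change of 5/9 K, so per °R the value is 8.9 × 5/9 = 4.944.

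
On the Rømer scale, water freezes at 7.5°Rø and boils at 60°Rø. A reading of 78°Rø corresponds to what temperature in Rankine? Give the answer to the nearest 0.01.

Linear interpolation between the fixed points: C = (78 - 7.5) × 100 / (60 - 7.5) = 134.2857°C.
Then 134.2857 × 1.8 + 491.67 = 733.38°R.

733.38°R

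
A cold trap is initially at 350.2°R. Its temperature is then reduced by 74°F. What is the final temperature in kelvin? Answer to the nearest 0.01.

Initial temperature in Celsius: (350.2 - 491.67) × 5/9 = -78.5944°C.
The 74°F change is an interval, so only the factor 5/9 applies: -74 × 5/9 = -41.1111°C.
Final Celsius temperature: -78.5944 - 41.1111 = -119.7056°C.
In kelvin: -119.7056 + 273.15 = 153.44 K.

153.44 K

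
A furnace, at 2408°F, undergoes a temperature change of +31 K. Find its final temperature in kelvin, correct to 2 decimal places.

Initial temperature in Celsius: (2408 - 32) × 5/9 = 1320.0000°C.
The 31 K change is an interval; Kelvin and Celsius degrees are the same size, so ΔC = +31°C.
Final Celsius temperature: 1320.0000 + 31.0000 = 1351.0000°C.
In kelvin: 1351.0000 + 273.15 = 1624.15 K.

1624.15 K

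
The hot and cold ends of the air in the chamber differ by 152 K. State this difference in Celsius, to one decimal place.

152.0°C

Kelvin and Celsius degrees are the same size, so the interval is unchanged: 152.0.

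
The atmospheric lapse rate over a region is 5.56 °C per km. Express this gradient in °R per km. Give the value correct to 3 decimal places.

10.008 °R/km

Since only a temperature interval is involved, the additive offset between the scales drops out.
A change of 1°C is a change of 1.8°R, so 5.56 × 1.8 = 10.008.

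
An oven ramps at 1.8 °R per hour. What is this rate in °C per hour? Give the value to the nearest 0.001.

1.000 °C/hour

The quantity depends on a temperature interval, so only the ratio of degree sizes applies; the offset between the scales is irrelevant.
A change of 1°R is a change of 5/9°C, so 1.8 × 5/9 = 1.000.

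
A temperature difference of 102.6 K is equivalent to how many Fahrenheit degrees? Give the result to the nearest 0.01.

For a temperature interval the offset drops out; only the factor 1.8 applies.
102.6 × 1.8 = 184.68.

184.68°F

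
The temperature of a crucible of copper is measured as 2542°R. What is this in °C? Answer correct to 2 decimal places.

In Celsius: (2542 - 491.67) × 5/9 = 1139.0722°C.

1139.07°C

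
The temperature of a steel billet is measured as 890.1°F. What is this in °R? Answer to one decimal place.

1349.8°R

In Celsius: (890.1 - 32) × 5/9 = 476.7222°C.
In Rankine: 476.7222 × 1.8 + 491.67 = 1349.8°R.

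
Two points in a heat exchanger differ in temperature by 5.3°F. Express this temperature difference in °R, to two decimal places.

5.30°R

Fahrenheit and Rankine degrees are the same size, so the interval is unchanged: 5.30.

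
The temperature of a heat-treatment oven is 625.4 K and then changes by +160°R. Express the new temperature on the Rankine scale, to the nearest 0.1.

1285.7°R

Initial temperature in Celsius: 625.4 - 273.15 = 352.2500°C.
The 160°R change is an interval, so only the factor 5/9 applies: +160 × 5/9 = +88.8889°C.
Final Celsius temperature: 352.2500 + 88.8889 = 441.1389°C.
In Rankine: 441.1389 × 1.8 + 491.67 = 1285.7°R.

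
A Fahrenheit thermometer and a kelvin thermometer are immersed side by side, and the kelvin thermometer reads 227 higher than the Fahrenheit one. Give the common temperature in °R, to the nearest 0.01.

523.51°R

Let x be the Fahrenheit reading; then the kelvin reading is 5/9·x + 255.372.
(5/9·x + 255.372) - x = 227  ⇒  (-4/9)·x = -28.3722  ⇒  x = 63.8375°F.
In Celsius: (63.8375 - 32) × 5/9 = 17.6875°C.
In Rankine: 17.6875 × 1.8 + 491.67 = 523.51°R.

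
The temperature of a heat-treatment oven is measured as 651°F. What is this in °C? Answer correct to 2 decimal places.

In Celsius: (651 - 32) × 5/9 = 343.8889°C.

343.89°C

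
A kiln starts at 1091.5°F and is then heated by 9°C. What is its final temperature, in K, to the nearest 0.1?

870.8 K

Initial temperature in Celsius: (1091.5 - 32) × 5/9 = 588.6111°C.
Final Celsius temperature: 588.6111 + 9.0000 = 597.6111°C.
In kelvin: 597.6111 + 273.15 = 870.8 K.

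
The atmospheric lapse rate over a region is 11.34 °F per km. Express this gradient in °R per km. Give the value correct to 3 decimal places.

Since only a temperature interval is involved, the additive offset between the scales drops out.
A change of 1°F is a change of 1°R, so 11.34 × 1 = 11.340.

11.340 °R/km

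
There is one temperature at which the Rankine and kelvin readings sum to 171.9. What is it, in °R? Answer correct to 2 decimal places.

110.51°R

Let R be the Rankine reading. The kelvin reading is K = 5/9·R.
Require R + K = 171.9: (14/9)·R = 171.9.
R = (171.9) / (14/9) = 110.51.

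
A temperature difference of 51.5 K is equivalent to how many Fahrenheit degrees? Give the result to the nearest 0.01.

Only the scale ratio 1.8 matters for a change in temperature.
51.5 × 1.8 = 92.70.

92.70°F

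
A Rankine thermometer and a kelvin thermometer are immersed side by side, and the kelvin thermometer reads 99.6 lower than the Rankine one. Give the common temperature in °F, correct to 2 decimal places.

-235.57°F

Let x be the Rankine reading; then the kelvin reading is 5/9·x.
(5/9·x) - x = -99.6  ⇒  (-4/9)·x = -99.6  ⇒  x = 224.1000°R.
In Celsius: (224.1 - 491.67) × 5/9 = -148.6500°C.
In Fahrenheit: -148.6500 × 1.8 + 32 = -235.57°F.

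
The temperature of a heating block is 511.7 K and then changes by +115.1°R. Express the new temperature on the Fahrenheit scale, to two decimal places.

576.49°F

Initial temperature in Celsius: 511.7 - 273.15 = 238.5500°C.
The 115.1°R change is an interval, so only the factor 5/9 applies: +115.1 × 5/9 = +63.9444°C.
Final Celsius temperature: 238.5500 + 63.9444 = 302.4944°C.
In Fahrenheit: 302.4944 × 1.8 + 32 = 576.49°F.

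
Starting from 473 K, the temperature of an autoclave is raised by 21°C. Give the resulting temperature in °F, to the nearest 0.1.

Initial temperature in Celsius: 473 - 273.15 = 199.8500°C.
Final Celsius temperature: 199.8500 + 21.0000 = 220.8500°C.
In Fahrenheit: 220.8500 × 1.8 + 32 = 429.5°F.

429.5°F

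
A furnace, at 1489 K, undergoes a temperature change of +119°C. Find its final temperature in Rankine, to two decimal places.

2894.40°R

Initial temperature in Celsius: 1489 - 273.15 = 1215.8500°C.
Final Celsius temperature: 1215.8500 + 119.0000 = 1334.8500°C.
In Rankine: 1334.8500 × 1.8 + 491.67 = 2894.40°R.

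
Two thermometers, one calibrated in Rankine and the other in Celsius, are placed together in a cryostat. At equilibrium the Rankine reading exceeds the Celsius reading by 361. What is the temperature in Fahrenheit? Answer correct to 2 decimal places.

-262.01°F

Let x be the Rankine reading; then the Celsius reading is 5/9·x - 273.15.
(5/9·x - 273.15) - x = -361  ⇒  (-4/9)·x = -87.85  ⇒  x = 197.6625°R.
In Celsius: (197.6625 - 491.67) × 5/9 = -163.3375°C.
In Fahrenheit: -163.3375 × 1.8 + 32 = -262.01°F.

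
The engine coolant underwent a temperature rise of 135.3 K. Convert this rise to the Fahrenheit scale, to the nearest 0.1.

Only the scale ratio 1.8 matters for a change in temperature.
135.3 × 1.8 = 243.5.

243.5°F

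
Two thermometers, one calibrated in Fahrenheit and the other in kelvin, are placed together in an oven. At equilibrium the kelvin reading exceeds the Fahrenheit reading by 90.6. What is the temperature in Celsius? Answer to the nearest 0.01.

188.19°C

Let x be the Fahrenheit reading; then the kelvin reading is 5/9·x + 255.372.
(5/9·x + 255.372) - x = 90.6  ⇒  (-4/9)·x = -164.772  ⇒  x = 370.7375°F.
In Celsius: (370.7375 - 32) × 5/9 = 188.19°C.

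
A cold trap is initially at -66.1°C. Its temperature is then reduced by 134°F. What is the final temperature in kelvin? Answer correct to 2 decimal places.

The 134°F change is an interval, so only the factor 5/9 applies: -134 × 5/9 = -74.4444°C.
Final Celsius temperature: -66.1000 - 74.4444 = -140.5444°C.
In kelvin: -140.5444 + 273.15 = 132.61 K.

132.61 K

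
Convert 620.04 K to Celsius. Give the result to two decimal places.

In Celsius: 620.04 - 273.15 = 346.8900°C.

346.89°C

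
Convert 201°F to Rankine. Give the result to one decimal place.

In Celsius: (201 - 32) × 5/9 = 93.8889°C.
In Rankine: 93.8889 × 1.8 + 491.67 = 660.7°R.

660.7°R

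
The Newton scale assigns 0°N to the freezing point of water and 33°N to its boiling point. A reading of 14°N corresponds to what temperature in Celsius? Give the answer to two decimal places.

Linear interpolation between the fixed points: C = (14 - 0) × 100 / (33 - 0) = 42.4242°C.

42.42°C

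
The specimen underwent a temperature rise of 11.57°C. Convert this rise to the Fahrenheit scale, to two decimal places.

20.83°F

For a temperature interval the offset drops out; only the factor 1.8 applies.
11.57 × 1.8 = 20.83.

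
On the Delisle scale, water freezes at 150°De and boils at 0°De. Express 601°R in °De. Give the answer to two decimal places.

First in Celsius: (601 - 491.67) × 5/9 = 60.7389°C.
Linearly onto the Delisle scale: 150 + (60.7389 / 100) × (0 - 150) = 58.89°De.

58.89°De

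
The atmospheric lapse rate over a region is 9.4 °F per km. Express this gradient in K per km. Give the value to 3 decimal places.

The quantity depends on a temperature interval, so only the ratio of degree sizes applies; the offset between the scales is irrelevant.
A change of 1°F is a change of 5/9 K, so 9.4 × 5/9 = 5.222.

5.222 K/km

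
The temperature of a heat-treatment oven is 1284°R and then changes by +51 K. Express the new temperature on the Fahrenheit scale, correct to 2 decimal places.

Initial temperature in Celsius: (1284 - 491.67) × 5/9 = 440.1833°C.
The 51 K change is an interval; Kelvin and Celsius degrees are the same size, so ΔC = +51°C.
Final Celsius temperature: 440.1833 + 51.0000 = 491.1833°C.
In Fahrenheit: 491.1833 × 1.8 + 32 = 916.13°F.

916.13°F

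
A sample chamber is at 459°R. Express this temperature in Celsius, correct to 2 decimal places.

In Celsius: (459 - 491.67) × 5/9 = -18.1500°C.

-18.15°C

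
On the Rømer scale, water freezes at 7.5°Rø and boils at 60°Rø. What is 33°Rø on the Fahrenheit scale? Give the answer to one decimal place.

119.4°F

Linear interpolation between the fixed points: C = (33 - 7.5) × 100 / (60 - 7.5) = 48.5714°C.
Then 48.5714 × 1.8 + 32 = 119.4°F.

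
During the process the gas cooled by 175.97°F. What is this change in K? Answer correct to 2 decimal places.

97.76 K

An interval of 1°F corresponds to 5/9 K.
175.97 × 5/9 = 97.76.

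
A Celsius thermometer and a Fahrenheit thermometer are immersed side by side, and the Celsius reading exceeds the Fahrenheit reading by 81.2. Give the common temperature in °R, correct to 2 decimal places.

Let x be the Celsius reading; then the Fahrenheit reading is 1.8·x + 32.
(1.8·x + 32) - x = -81.2  ⇒  (0.8)·x = -113.2  ⇒  x = -141.5000°C.
In Rankine: -141.5000 × 1.8 + 491.67 = 236.97°R.

236.97°R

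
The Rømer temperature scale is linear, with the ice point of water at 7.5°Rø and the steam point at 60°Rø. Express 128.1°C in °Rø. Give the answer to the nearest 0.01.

Linearly onto the Rømer scale: 7.5 + (128.1000 / 100) × (60 - 7.5) = 74.75°Rø.

74.75°Rø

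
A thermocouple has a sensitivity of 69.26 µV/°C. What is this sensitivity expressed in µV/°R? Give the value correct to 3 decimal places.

38.478 µV/°R

Since only a temperature interval is involved, the additive offset between the scales drops out.
A change of 1°R is a change of 5/9°C, so per °R the value is 69.26 × 5/9 = 38.478.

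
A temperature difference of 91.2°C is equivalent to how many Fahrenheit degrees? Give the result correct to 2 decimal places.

Only the scale ratio 1.8 matters for a change in temperature.
91.2 × 1.8 = 164.16.

164.16°F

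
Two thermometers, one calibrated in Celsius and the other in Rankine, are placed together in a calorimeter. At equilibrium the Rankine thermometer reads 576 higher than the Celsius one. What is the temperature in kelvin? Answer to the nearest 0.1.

Let x be the Celsius reading; then the Rankine reading is 1.8·x + 491.67.
(1.8·x + 491.67) - x = 576  ⇒  (0.8)·x = 84.33  ⇒  x = 105.4125°C.
In kelvin: 105.4125 + 273.15 = 378.6 K.

378.6 K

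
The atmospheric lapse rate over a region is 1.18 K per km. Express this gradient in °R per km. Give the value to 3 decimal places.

2.124 °R/km

Since only a temperature interval is involved, the additive offset between the scales drops out.
A change of 1 K is a change of 1.8°R, so 1.18 × 1.8 = 2.124.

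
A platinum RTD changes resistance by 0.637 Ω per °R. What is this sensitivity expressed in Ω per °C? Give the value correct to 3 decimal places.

1.147 Ω per °C

The quantity depends on a temperature interval, so only the ratio of degree sizes applies; the offset between the scales is irrelevant.
A change of 1°C is a change of 1.8°R, so per °C the value is 0.637 × 1.8 = 1.147.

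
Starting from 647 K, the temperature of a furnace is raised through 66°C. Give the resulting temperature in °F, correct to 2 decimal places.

Initial temperature in Celsius: 647 - 273.15 = 373.8500°C.
Final Celsius temperature: 373.8500 + 66.0000 = 439.8500°C.
In Fahrenheit: 439.8500 × 1.8 + 32 = 823.73°F.

823.73°F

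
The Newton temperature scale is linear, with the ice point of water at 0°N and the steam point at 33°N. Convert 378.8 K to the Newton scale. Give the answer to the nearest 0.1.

First in Celsius: 378.8 - 273.15 = 105.6500°C.
Linearly onto the Newton scale: 0 + (105.6500 / 100) × (33 - 0) = 34.9°N.

34.9°N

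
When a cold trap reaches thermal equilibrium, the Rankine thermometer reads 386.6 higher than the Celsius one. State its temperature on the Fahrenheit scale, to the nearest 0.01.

-204.41°F

Let x be the Celsius reading; then the Rankine reading is 1.8·x + 491.67.
(1.8·x + 491.67) - x = 386.6  ⇒  (0.8)·x = -105.07  ⇒  x = -131.3375°C.
In Fahrenheit: -131.3375 × 1.8 + 32 = -204.41°F.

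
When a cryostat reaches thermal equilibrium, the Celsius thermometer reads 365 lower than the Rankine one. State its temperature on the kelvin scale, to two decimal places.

114.81 K

Let x be the Rankine reading; then the Celsius reading is 5/9·x - 273.15.
(5/9·x - 273.15) - x = -365  ⇒  (-4/9)·x = -91.85  ⇒  x = 206.6625°R.
In Celsius: (206.6625 - 491.67) × 5/9 = -158.3375°C.
In kelvin: -158.3375 + 273.15 = 114.81 K.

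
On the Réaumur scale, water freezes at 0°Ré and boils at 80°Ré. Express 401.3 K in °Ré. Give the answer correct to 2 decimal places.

First in Celsius: 401.3 - 273.15 = 128.1500°C.
Linearly onto the Réaumur scale: 0 + (128.1500 / 100) × (80 - 0) = 102.52°Ré.

102.52°Ré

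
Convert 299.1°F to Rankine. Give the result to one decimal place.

In Celsius: (299.1 - 32) × 5/9 = 148.3889°C.
In Rankine: 148.3889 × 1.8 + 491.67 = 758.8°R.

758.8°R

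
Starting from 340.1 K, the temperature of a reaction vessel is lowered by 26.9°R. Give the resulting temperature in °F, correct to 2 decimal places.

Initial temperature in Celsius: 340.1 - 273.15 = 66.9500°C.
The 26.9°R change is an interval, so only the factor 5/9 applies: -26.9 × 5/9 = -14.9444°C.
Final Celsius temperature: 66.9500 - 14.9444 = 52.0056°C.
In Fahrenheit: 52.0056 × 1.8 + 32 = 125.61°F.

125.61°F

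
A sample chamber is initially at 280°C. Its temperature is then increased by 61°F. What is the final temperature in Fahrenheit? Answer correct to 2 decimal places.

597.00°F

The 61°F change is an interval, so only the factor 5/9 applies: +61 × 5/9 = +33.8889°C.
Final Celsius temperature: 280.0000 + 33.8889 = 313.8889°C.
In Fahrenheit: 313.8889 × 1.8 + 32 = 597.00°F.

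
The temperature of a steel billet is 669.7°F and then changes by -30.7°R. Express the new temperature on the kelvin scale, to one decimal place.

Initial temperature in Celsius: (669.7 - 32) × 5/9 = 354.2778°C.
The 30.7°R change is an interval, so only the factor 5/9 applies: -30.7 × 5/9 = -17.0556°C.
Final Celsius temperature: 354.2778 - 17.0556 = 337.2222°C.
In kelvin: 337.2222 + 273.15 = 610.4 K.

610.4 K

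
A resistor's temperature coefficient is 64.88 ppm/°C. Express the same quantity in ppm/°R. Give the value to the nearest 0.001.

36.044 ppm/°R

The quantity depends on a temperature interval, so only the ratio of degree sizes applies; the offset between the scales is irrelevant.
A change of 1°R is a change of 5/9°C, so per °R the value is 64.88 × 5/9 = 36.044.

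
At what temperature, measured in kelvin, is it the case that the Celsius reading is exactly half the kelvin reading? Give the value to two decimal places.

546.30 K

Let K be the kelvin reading. The Celsius reading is C = 1·K - 273.15.
Require C = 0.5·K: 1·K - 273.15 = 0.5·K.
(0.5)·K = 273.15  ⇒  K = 546.30.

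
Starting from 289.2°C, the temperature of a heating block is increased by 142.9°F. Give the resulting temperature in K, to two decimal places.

641.74 K

The 142.9°F change is an interval, so only the factor 5/9 applies: +142.9 × 5/9 = +79.3889°C.
Final Celsius temperature: 289.2000 + 79.3889 = 368.5889°C.
In kelvin: 368.5889 + 273.15 = 641.74 K.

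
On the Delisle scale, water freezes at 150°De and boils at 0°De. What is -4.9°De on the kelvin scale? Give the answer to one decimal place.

376.4 K

Linear interpolation between the fixed points: C = (-4.9 - 150) × 100 / (0 - 150) = 103.2667°C.
Then 103.2667 + 273.15 = 376.4 K.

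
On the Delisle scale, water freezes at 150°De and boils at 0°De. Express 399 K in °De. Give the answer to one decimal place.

First in Celsius: 399 - 273.15 = 125.8500°C.
Linearly onto the Delisle scale: 150 + (125.8500 / 100) × (0 - 150) = -38.8°De.

-38.8°De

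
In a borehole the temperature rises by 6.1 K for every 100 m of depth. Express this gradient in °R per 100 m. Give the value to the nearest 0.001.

10.980 °R/100 m

Since only a temperature interval is involved, the additive offset between the scales drops out.
A change of 1 K is a change of 1.8°R, so 6.1 × 1.8 = 10.980.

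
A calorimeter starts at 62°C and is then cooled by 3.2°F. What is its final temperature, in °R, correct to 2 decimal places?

600.07°R

The 3.2°F change is an interval, so only the factor 5/9 applies: -3.2 × 5/9 = -1.7778°C.
Final Celsius temperature: 62.0000 - 1.7778 = 60.2222°C.
In Rankine: 60.2222 × 1.8 + 491.67 = 600.07°R.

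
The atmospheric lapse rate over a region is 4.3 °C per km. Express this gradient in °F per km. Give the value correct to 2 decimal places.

7.74 °F/km

Since only a temperature interval is involved, the additive offset between the scales drops out.
A change of 1°C is a change of 1.8°F, so 4.3 × 1.8 = 7.74.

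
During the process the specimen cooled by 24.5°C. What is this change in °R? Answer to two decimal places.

44.10°R

For a temperature interval the offset drops out; only the factor 1.8 applies.
24.5 × 1.8 = 44.10.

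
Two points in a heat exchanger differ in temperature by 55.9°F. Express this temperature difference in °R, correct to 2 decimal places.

Fahrenheit and Rankine degrees are the same size, so the interval is unchanged: 55.90.

55.90°R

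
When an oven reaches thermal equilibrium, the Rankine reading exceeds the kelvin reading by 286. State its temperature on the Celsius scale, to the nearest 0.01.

Let x be the kelvin reading; then the Rankine reading is 1.8·x.
(1.8·x) - x = 286  ⇒  (0.8)·x = 286  ⇒  x = 357.5000 K.
In Celsius: 357.5 - 273.15 = 84.35°C.

84.35°C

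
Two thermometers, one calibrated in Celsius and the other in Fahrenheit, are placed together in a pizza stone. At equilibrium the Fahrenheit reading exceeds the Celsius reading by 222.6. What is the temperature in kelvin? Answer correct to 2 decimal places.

Let x be the Celsius reading; then the Fahrenheit reading is 1.8·x + 32.
(1.8·x + 32) - x = 222.6  ⇒  (0.8)·x = 190.6  ⇒  x = 238.2500°C.
In kelvin: 238.2500 + 273.15 = 511.40 K.

511.40 K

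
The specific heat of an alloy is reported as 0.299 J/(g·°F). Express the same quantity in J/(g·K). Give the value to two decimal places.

The quantity depends on a temperature interval, so only the ratio of degree sizes applies; the offset between the scales is irrelevant.
A change of 1 K is a change of 1.8°F, so per K the value is 0.299 × 1.8 = 0.54.

0.54 J/(g·K)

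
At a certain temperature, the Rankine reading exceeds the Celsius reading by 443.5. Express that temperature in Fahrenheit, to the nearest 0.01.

Let x be the Celsius reading; then the Rankine reading is 1.8·x + 491.67.
(1.8·x + 491.67) - x = 443.5  ⇒  (0.8)·x = -48.17  ⇒  x = -60.2125°C.
In Fahrenheit: -60.2125 × 1.8 + 32 = -76.38°F.

-76.38°F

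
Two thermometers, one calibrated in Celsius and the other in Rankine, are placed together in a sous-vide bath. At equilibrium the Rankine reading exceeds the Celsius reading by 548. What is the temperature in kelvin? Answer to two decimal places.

Let x be the Celsius reading; then the Rankine reading is 1.8·x + 491.67.
(1.8·x + 491.67) - x = 548  ⇒  (0.8)·x = 56.33  ⇒  x = 70.4125°C.
In kelvin: 70.4125 + 273.15 = 343.56 K.

343.56 K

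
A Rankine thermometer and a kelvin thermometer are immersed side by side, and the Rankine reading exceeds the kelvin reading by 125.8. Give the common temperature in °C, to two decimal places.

-115.90°C

Let x be the Rankine reading; then the kelvin reading is 5/9·x.
(5/9·x) - x = -125.8  ⇒  (-4/9)·x = -125.8  ⇒  x = 283.0500°R.
In Celsius: (283.05 - 491.67) × 5/9 = -115.90°C.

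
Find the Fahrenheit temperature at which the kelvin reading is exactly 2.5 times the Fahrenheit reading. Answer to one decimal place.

Let F be the Fahrenheit reading. The kelvin reading is K = 5/9·F + 255.372.
Require K = 2.5·F: 5/9·F + 255.372 = 2.5·F.
(-35/18)·F = -255.372  ⇒  F = 131.3.

131.3°F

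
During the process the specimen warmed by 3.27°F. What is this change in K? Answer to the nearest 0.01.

1.82 K

Only the scale ratio 5/9 matters for a change in temperature.
3.27 × 5/9 = 1.82.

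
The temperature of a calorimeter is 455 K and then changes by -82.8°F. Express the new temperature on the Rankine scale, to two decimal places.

Initial temperature in Celsius: 455 - 273.15 = 181.8500°C.
The 82.8°F change is an interval, so only the factor 5/9 applies: -82.8 × 5/9 = -46.0000°C.
Final Celsius temperature: 181.8500 - 46.0000 = 135.8500°C.
In Rankine: 135.8500 × 1.8 + 491.67 = 736.20°R.

736.20°R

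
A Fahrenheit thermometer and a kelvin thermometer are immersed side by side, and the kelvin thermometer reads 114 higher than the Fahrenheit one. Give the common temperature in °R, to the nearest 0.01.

Let x be the Fahrenheit reading; then the kelvin reading is 5/9·x + 255.372.
(5/9·x + 255.372) - x = 114  ⇒  (-4/9)·x = -141.372  ⇒  x = 318.0875°F.
In Celsius: (318.0875 - 32) × 5/9 = 158.9375°C.
In Rankine: 158.9375 × 1.8 + 491.67 = 777.76°R.

777.76°R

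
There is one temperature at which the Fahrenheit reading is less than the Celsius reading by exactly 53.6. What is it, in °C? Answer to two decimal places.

-107.00°C

Let C be the Celsius reading. The Fahrenheit reading is F = 1.8·C + 32.
Require F - C = -53.6: (0.8)·C + 32 = -53.6.
C = (-53.6 - 32) / (0.8) = -107.00.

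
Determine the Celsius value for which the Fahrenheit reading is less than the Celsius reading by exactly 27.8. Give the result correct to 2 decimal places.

-74.75°C

Let C be the Celsius reading. The Fahrenheit reading is F = 1.8·C + 32.
Require F - C = -27.8: (0.8)·C + 32 = -27.8.
C = (-27.8 - 32) / (0.8) = -74.75.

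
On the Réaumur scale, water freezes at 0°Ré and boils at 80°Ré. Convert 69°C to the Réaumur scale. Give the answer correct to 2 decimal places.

55.20°Ré

Linearly onto the Réaumur scale: 0 + (69.0000 / 100) × (80 - 0) = 55.20°Ré.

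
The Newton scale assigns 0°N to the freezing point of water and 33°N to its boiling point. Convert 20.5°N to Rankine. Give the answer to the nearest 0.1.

Linear interpolation between the fixed points: C = (20.5 - 0) × 100 / (33 - 0) = 62.1212°C.
Then 62.1212 × 1.8 + 491.67 = 603.5°R.

603.5°R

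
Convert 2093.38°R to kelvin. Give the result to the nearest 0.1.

1163.0 K

In Celsius: (2093.38 - 491.67) × 5/9 = 889.8389°C.
In kelvin: 889.8389 + 273.15 = 1163.0 K.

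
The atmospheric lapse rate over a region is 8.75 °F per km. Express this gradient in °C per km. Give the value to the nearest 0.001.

The quantity depends on a temperature interval, so only the ratio of degree sizes applies; the offset between the scales is irrelevant.
A change of 1°F is a change of 5/9°C, so 8.75 × 5/9 = 4.861.

4.861 °C/km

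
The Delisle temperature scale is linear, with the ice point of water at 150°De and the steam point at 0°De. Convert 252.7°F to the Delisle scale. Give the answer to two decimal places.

-33.92°De

First in Celsius: (252.7 - 32) × 5/9 = 122.6111°C.
Linearly onto the Delisle scale: 150 + (122.6111 / 100) × (0 - 150) = -33.92°De.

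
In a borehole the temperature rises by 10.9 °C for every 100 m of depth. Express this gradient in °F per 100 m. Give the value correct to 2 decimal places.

Since only a temperature interval is involved, the additive offset between the scales drops out.
A change of 1°C is a change of 1.8°F, so 10.9 × 1.8 = 19.62.

19.62 °F/100 m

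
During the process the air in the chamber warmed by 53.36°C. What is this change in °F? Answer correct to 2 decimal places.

An interval of 1°C corresponds to 1.8°F.
53.36 × 1.8 = 96.05.

96.05°F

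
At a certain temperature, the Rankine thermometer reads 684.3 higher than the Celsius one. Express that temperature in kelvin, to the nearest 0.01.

513.94 K

Let x be the Celsius reading; then the Rankine reading is 1.8·x + 491.67.
(1.8·x + 491.67) - x = 684.3  ⇒  (0.8)·x = 192.63  ⇒  x = 240.7875°C.
In kelvin: 240.7875 + 273.15 = 513.94 K.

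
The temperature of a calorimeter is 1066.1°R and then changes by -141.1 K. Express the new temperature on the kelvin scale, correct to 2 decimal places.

Initial temperature in Celsius: (1066.1 - 491.67) × 5/9 = 319.1278°C.
The 141.1 K change is an interval; Kelvin and Celsius degrees are the same size, so ΔC = -141.1°C.
Final Celsius temperature: 319.1278 - 141.1000 = 178.0278°C.
In kelvin: 178.0278 + 273.15 = 451.18 K.

451.18 K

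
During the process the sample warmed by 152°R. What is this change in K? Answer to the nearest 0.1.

An interval of 1°R corresponds to 5/9 K.
152 × 5/9 = 84.4.

84.4 K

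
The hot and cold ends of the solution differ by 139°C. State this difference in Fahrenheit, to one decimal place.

250.2°F

For a temperature interval the offset drops out; only the factor 1.8 applies.
139 × 1.8 = 250.2.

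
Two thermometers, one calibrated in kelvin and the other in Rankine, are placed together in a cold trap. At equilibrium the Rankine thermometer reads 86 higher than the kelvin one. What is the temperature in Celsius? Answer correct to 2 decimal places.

Let x be the kelvin reading; then the Rankine reading is 1.8·x.
(1.8·x) - x = 86  ⇒  (0.8)·x = 86  ⇒  x = 107.5000 K.
In Celsius: 107.5 - 273.15 = -165.65°C.

-165.65°C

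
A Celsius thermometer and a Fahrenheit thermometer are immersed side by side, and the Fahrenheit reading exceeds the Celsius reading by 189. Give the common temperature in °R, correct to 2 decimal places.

Let x be the Celsius reading; then the Fahrenheit reading is 1.8·x + 32.
(1.8·x + 32) - x = 189  ⇒  (0.8)·x = 157  ⇒  x = 196.2500°C.
In Rankine: 196.2500 × 1.8 + 491.67 = 844.92°R.

844.92°R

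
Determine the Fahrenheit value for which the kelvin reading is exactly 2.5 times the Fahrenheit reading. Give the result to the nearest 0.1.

Let F be the Fahrenheit reading. The kelvin reading is K = 5/9·F + 255.372.
Require K = 2.5·F: 5/9·F + 255.372 = 2.5·F.
(-35/18)·F = -255.372  ⇒  F = 131.3.

131.3°F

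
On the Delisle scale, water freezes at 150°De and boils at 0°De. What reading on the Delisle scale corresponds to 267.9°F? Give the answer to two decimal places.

First in Celsius: (267.9 - 32) × 5/9 = 131.0556°C.
Linearly onto the Delisle scale: 150 + (131.0556 / 100) × (0 - 150) = -46.58°De.

-46.58°De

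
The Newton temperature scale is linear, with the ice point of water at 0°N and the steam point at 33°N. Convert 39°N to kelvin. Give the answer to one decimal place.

391.3 K

Linear interpolation between the fixed points: C = (39 - 0) × 100 / (33 - 0) = 118.1818°C.
Then 118.1818 + 273.15 = 391.3 K.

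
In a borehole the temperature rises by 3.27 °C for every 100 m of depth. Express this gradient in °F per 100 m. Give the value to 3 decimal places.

5.886 °F/100 m

Since only a temperature interval is involved, the additive offset between the scales drops out.
A change of 1°C is a change of 1.8°F, so 3.27 × 1.8 = 5.886.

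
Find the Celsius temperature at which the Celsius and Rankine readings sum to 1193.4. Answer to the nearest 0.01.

250.62°C

Let C be the Celsius reading. The Rankine reading is R = 1.8·C + 491.67.
Require C + R = 1193.4: (2.8)·C + 491.67 = 1193.4.
C = (1193.4 - 491.67) / (2.8) = 250.62.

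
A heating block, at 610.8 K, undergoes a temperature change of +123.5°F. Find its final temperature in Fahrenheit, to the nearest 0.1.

Initial temperature in Celsius: 610.8 - 273.15 = 337.6500°C.
The 123.5°F change is an interval, so only the factor 5/9 applies: +123.5 × 5/9 = +68.6111°C.
Final Celsius temperature: 337.6500 + 68.6111 = 406.2611°C.
In Fahrenheit: 406.2611 × 1.8 + 32 = 763.3°F.

763.3°F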